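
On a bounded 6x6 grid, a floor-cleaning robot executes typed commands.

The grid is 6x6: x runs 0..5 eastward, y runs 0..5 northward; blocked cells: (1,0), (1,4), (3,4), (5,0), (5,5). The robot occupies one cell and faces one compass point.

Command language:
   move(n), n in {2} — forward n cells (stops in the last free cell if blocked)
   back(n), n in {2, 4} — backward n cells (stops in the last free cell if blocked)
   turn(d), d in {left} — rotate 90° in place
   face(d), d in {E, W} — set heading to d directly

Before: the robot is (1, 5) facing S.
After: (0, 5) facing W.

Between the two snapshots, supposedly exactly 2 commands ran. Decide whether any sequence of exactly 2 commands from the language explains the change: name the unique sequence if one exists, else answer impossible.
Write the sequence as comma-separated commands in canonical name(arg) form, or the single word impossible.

face(W), move(2)

key: order matters: swapping face(W) and move(2) lands elsewhere
begin: (1, 5) facing S
[1] after face(W): (1, 5) facing W
[2] after move(2): (0, 5) facing W
no rival 2-sequence matches.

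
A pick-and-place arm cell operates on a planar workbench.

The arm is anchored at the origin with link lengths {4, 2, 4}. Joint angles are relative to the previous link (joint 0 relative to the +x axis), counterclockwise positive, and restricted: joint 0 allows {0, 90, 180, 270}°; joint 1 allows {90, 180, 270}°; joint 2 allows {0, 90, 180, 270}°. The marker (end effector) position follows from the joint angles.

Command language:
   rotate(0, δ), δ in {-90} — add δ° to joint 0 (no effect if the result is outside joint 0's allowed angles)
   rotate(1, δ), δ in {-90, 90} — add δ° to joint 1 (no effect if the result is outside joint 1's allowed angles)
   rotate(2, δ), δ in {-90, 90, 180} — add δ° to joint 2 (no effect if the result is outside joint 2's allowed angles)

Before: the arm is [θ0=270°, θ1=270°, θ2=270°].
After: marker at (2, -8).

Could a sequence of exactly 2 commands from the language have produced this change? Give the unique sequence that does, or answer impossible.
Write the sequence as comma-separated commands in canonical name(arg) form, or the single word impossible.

rotate(1, -90), rotate(1, -90)

begin: [θ0=270°, θ1=270°, θ2=270°]
[1] after rotate(1, -90): [θ0=270°, θ1=180°, θ2=270°]
[2] after rotate(1, -90): [θ0=270°, θ1=90°, θ2=270°]
all 36 alternatives checked — unique.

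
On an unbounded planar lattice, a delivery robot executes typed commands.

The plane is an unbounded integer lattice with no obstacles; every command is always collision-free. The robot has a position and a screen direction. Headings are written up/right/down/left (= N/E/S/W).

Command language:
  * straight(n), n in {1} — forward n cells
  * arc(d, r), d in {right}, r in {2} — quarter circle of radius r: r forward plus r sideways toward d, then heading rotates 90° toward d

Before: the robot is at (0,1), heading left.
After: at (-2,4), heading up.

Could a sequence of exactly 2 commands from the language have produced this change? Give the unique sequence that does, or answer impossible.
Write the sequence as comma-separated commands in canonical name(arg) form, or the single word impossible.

arc(right, 2), straight(1)

key: order matters: swapping arc(right, 2) and straight(1) lands elsewhere
begin: at (0,1), heading left
t=1 arc(right, 2) ⇒ at (-2,3), heading up
t=2 straight(1) ⇒ at (-2,4), heading up
no rival 2-sequence matches.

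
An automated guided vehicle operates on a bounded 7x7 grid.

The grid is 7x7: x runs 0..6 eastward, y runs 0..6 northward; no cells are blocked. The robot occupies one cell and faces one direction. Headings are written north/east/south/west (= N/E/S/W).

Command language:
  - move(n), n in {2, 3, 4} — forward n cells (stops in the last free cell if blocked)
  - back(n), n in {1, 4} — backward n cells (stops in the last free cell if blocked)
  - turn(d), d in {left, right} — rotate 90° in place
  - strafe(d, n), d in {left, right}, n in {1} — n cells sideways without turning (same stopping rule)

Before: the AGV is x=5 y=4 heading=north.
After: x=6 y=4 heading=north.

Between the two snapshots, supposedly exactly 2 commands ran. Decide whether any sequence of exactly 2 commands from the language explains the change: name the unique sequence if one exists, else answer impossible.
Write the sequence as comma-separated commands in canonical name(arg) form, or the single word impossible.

key: heading stays N — no command in the sequence turns
initial: x=5 y=4 heading=north
[1] after strafe(right, 1): x=6 y=4 heading=north
[2] after strafe(right, 1): x=6 y=4 heading=north
no other 2-command option fits: unique.

strafe(right, 1), strafe(right, 1)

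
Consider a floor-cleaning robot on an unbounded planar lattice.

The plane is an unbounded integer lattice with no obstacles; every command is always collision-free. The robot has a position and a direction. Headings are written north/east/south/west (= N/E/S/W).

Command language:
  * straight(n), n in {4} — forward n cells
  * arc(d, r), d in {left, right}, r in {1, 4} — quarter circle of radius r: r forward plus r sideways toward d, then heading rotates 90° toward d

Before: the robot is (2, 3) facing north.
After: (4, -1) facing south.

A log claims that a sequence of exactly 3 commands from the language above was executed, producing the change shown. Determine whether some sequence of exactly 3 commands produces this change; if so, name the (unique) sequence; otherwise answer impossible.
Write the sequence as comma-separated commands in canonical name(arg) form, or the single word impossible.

arc(right, 1), arc(right, 1), straight(4)

key: cell and facing (now S) both changed — the 3 commands mix motion and turning
start: (2, 3) facing north
t=1 arc(right, 1) ⇒ (3, 4) facing east
t=2 arc(right, 1) ⇒ (4, 3) facing south
t=3 straight(4) ⇒ (4, -1) facing south
all 125 alternatives checked — unique.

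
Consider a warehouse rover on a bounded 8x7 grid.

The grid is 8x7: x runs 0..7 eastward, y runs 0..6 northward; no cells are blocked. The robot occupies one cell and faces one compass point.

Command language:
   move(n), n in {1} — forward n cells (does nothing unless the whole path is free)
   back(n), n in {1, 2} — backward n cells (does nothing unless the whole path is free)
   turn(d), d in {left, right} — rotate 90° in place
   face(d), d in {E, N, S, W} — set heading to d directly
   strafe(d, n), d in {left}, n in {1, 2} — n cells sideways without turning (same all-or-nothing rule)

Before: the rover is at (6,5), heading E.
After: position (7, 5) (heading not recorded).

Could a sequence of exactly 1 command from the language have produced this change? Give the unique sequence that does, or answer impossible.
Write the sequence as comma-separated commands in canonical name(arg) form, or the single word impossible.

from: at (6,5), heading E
step 1 (move(1)): at (7,5), heading E
uniquely the one of 11 1-step routes that fits.

move(1)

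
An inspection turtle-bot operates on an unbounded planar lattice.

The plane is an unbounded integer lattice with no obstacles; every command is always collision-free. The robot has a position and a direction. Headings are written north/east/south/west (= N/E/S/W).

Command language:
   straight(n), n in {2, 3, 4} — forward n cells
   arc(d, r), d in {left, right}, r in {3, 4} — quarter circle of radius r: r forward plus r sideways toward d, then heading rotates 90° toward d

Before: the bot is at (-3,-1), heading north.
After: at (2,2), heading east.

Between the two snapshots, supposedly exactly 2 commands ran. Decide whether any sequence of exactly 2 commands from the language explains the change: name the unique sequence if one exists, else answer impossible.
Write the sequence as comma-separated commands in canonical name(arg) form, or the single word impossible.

arc(right, 3), straight(2)

key: cell and facing (now E) both changed — the 2 commands mix motion and turning
start: at (-3,-1), heading north
step 1 (arc(right, 3)): at (0,2), heading east
step 2 (straight(2)): at (2,2), heading east
uniquely the one of 49 2-step routes that fits.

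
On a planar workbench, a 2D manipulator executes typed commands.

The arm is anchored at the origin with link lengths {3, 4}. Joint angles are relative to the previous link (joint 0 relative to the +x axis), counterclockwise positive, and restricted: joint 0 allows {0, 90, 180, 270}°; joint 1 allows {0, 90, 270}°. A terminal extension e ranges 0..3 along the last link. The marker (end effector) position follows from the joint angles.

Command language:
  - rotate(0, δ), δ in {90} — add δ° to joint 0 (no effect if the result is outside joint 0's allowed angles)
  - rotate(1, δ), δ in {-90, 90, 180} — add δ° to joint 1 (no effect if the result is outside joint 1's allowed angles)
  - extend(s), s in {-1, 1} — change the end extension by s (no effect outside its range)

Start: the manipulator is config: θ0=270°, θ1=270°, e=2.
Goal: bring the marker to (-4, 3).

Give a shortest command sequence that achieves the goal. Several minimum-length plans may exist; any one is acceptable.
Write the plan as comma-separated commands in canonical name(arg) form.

rotate(0, 90), rotate(0, 90), rotate(1, 180), extend(-1), extend(-1)

from: config: θ0=270°, θ1=270°, e=2
step 1 (rotate(0, 90)): config: θ0=0°, θ1=270°, e=2
step 2 (rotate(0, 90)): config: θ0=90°, θ1=270°, e=2
step 3 (rotate(1, 180)): config: θ0=90°, θ1=90°, e=2
step 4 (extend(-1)): config: θ0=90°, θ1=90°, e=1
step 5 (extend(-1)): config: θ0=90°, θ1=90°, e=0
no 4-step plan works, so 5 is optimal.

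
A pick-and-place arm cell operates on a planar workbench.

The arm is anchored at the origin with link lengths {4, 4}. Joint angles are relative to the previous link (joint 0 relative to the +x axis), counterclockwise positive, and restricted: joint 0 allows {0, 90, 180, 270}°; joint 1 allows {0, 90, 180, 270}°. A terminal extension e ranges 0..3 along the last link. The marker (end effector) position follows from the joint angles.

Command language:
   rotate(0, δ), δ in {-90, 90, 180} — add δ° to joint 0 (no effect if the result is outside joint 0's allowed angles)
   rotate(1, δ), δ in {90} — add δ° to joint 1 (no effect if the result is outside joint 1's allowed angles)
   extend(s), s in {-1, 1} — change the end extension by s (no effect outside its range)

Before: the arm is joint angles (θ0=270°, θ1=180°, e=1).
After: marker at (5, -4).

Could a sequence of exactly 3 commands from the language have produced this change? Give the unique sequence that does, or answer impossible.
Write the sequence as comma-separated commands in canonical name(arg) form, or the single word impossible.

rotate(1, 90), rotate(1, 90), rotate(1, 90)

from: joint angles (θ0=270°, θ1=180°, e=1)
1. rotate(1, 90) → joint angles (θ0=270°, θ1=270°, e=1)
2. rotate(1, 90) → joint angles (θ0=270°, θ1=0°, e=1)
3. rotate(1, 90) → joint angles (θ0=270°, θ1=90°, e=1)
no other 3-command option fits: unique.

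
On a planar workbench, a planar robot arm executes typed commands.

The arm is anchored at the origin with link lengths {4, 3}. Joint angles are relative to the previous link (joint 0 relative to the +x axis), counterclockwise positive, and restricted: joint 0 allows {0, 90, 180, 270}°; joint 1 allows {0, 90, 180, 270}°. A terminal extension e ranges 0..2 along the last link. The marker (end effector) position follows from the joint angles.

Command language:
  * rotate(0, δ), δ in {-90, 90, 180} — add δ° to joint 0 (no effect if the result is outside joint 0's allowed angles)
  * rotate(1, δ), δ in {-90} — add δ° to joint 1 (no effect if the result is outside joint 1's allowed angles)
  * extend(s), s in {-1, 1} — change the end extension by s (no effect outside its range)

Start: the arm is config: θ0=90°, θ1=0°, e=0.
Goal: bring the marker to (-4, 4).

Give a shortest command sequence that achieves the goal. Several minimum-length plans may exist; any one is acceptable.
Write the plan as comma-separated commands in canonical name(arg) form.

rotate(0, 90), rotate(1, -90), extend(1)

from: config: θ0=90°, θ1=0°, e=0
[1] after rotate(0, 90): config: θ0=180°, θ1=0°, e=0
[2] after rotate(1, -90): config: θ0=180°, θ1=270°, e=0
[3] after extend(1): config: θ0=180°, θ1=270°, e=1
no 2-step plan works, so 3 is optimal.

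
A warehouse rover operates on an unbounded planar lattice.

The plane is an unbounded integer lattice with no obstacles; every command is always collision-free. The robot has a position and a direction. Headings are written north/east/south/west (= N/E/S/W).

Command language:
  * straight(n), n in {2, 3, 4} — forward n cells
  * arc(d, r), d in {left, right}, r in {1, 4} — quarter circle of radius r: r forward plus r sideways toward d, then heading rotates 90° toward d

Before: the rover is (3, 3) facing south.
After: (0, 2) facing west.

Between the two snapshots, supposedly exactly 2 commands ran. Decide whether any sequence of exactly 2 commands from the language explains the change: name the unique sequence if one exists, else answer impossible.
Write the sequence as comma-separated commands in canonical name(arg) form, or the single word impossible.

arc(right, 1), straight(2)

key: order matters: swapping arc(right, 1) and straight(2) lands elsewhere
initial: (3, 3) facing south
[1] after arc(right, 1): (2, 2) facing west
[2] after straight(2): (0, 2) facing west
no rival 2-sequence matches.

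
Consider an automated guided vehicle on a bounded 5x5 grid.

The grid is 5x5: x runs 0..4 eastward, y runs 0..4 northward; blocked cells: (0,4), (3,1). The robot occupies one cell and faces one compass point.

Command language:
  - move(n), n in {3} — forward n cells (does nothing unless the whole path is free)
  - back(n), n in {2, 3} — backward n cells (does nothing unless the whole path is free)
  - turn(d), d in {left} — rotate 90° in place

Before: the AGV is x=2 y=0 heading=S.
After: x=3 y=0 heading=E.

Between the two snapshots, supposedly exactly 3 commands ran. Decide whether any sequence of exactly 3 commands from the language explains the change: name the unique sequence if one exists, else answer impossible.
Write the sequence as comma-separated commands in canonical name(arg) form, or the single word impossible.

key: order matters: swapping turn(left) and move(3) lands elsewhere
t0: x=2 y=0 heading=S
t=1 turn(left) ⇒ x=2 y=0 heading=E
t=2 back(2) ⇒ x=0 y=0 heading=E
t=3 move(3) ⇒ x=3 y=0 heading=E
all 64 alternatives checked — unique.

turn(left), back(2), move(3)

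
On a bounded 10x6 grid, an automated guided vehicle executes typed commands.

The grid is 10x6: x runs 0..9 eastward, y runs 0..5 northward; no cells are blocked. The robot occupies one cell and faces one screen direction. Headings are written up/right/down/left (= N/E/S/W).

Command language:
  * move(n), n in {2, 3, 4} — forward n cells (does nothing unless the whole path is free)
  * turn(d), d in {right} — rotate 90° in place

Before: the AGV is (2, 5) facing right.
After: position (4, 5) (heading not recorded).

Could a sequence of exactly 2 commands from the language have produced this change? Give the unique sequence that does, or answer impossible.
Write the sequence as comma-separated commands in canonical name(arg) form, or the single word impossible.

key: running turn(right) before move(2) would end elsewhere — order is forced
t0: (2, 5) facing right
step 1 (move(2)): (4, 5) facing right
step 2 (turn(right)): (4, 5) facing down
all 16 alternatives checked — unique.

move(2), turn(right)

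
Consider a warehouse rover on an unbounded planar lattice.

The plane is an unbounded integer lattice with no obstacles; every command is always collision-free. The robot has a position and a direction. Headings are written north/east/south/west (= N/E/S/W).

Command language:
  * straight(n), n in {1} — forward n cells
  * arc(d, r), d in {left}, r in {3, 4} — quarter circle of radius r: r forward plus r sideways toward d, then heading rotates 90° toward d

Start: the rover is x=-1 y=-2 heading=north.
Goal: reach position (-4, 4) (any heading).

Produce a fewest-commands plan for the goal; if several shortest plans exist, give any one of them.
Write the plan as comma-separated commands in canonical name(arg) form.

initial: x=-1 y=-2 heading=north
t=1 straight(1) ⇒ x=-1 y=-1 heading=north
t=2 straight(1) ⇒ x=-1 y=0 heading=north
t=3 straight(1) ⇒ x=-1 y=1 heading=north
t=4 arc(left, 3) ⇒ x=-4 y=4 heading=west
no 3-step plan works, so 4 is optimal.

straight(1), straight(1), straight(1), arc(left, 3)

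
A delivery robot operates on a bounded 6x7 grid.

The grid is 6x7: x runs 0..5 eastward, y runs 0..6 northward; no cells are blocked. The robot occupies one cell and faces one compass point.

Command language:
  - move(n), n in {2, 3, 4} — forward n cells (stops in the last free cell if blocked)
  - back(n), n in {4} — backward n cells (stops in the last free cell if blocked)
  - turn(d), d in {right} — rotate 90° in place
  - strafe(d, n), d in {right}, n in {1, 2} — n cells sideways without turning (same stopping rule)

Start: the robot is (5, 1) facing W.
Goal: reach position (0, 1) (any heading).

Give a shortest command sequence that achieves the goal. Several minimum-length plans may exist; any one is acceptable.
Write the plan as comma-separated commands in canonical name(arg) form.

move(3), move(3)

from: (5, 1) facing W
t=1 move(3) ⇒ (2, 1) facing W
t=2 move(3) ⇒ (0, 1) facing W
shorter routes all fall short; 2 is best.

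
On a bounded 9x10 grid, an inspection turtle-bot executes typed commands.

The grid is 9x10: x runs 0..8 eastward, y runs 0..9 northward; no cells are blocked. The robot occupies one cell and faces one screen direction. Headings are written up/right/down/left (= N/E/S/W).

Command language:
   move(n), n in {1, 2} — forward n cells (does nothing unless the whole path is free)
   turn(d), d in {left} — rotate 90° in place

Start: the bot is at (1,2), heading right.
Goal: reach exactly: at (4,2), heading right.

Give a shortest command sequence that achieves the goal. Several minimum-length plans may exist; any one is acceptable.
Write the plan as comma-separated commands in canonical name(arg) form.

move(2), move(1)

initial: at (1,2), heading right
[1] after move(2): at (3,2), heading right
[2] after move(1): at (4,2), heading right
shorter routes all fall short; 2 is best.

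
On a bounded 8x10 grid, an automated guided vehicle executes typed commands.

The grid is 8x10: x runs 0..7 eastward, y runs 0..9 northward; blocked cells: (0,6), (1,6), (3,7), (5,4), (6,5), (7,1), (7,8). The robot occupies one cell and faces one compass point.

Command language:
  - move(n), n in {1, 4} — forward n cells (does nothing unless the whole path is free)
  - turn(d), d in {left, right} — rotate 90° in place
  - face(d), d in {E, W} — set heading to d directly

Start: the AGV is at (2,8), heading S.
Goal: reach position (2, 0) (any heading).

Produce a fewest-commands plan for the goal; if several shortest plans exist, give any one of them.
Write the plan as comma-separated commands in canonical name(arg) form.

begin: at (2,8), heading S
step 1 (move(4)): at (2,4), heading S
step 2 (move(4)): at (2,0), heading S
shorter routes all fall short; 2 is best.

move(4), move(4)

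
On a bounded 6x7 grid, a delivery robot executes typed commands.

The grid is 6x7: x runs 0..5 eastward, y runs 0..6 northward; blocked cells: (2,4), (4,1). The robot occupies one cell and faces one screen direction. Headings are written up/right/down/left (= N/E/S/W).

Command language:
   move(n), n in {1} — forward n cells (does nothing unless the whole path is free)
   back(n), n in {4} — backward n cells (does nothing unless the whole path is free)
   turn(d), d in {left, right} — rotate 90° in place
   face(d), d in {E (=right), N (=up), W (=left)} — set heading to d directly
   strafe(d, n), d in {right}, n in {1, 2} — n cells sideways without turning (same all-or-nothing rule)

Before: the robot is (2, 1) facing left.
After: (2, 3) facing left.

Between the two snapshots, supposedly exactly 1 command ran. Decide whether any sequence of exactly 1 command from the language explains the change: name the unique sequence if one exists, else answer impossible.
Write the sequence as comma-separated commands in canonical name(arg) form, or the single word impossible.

key: heading stays W — the single command does not turn
t0: (2, 1) facing left
t=1 strafe(right, 2) ⇒ (2, 3) facing left
uniquely the one of 9 1-step routes that fits.

strafe(right, 2)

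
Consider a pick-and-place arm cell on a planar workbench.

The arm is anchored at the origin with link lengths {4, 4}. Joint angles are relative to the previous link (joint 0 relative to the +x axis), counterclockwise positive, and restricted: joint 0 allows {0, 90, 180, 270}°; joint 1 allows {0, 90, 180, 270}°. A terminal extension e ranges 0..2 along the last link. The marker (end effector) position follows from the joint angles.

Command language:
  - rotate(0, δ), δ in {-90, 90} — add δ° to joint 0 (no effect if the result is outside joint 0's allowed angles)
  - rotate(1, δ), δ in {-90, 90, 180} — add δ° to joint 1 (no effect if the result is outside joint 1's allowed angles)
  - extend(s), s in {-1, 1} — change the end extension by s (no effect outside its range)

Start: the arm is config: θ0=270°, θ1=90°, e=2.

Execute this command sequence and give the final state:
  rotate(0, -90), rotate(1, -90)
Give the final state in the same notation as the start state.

from: config: θ0=270°, θ1=90°, e=2
t=1 rotate(0, -90) ⇒ config: θ0=180°, θ1=90°, e=2
t=2 rotate(1, -90) ⇒ config: θ0=180°, θ1=0°, e=2

config: θ0=180°, θ1=0°, e=2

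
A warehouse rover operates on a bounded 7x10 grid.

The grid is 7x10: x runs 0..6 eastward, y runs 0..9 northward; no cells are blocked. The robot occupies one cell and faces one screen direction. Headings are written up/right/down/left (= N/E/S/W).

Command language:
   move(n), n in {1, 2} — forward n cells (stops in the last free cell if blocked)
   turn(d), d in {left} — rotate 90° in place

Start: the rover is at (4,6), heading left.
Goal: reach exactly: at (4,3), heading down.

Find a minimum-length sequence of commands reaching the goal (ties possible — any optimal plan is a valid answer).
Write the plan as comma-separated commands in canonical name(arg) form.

turn(left), move(1), move(2)

from: at (4,6), heading left
1. turn(left) → at (4,6), heading down
2. move(1) → at (4,5), heading down
3. move(2) → at (4,3), heading down
no 2-step plan works, so 3 is optimal.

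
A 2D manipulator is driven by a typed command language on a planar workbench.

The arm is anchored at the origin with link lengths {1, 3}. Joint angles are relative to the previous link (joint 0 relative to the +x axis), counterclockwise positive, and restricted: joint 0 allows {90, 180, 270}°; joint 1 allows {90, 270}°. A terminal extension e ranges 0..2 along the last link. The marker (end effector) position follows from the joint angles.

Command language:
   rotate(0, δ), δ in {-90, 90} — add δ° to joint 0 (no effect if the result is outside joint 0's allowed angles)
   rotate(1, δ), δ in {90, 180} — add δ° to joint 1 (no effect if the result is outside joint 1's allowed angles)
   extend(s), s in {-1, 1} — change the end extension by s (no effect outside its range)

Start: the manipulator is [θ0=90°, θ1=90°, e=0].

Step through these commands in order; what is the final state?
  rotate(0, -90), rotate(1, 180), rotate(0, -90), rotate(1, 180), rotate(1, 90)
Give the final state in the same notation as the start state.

[θ0=90°, θ1=90°, e=0]

t0: [θ0=90°, θ1=90°, e=0]
1. rotate(0, -90) → [θ0=90°, θ1=90°, e=0]
2. rotate(1, 180) → [θ0=90°, θ1=270°, e=0]
3. rotate(0, -90) → [θ0=90°, θ1=270°, e=0]
4. rotate(1, 180) → [θ0=90°, θ1=90°, e=0]
5. rotate(1, 90) → [θ0=90°, θ1=90°, e=0]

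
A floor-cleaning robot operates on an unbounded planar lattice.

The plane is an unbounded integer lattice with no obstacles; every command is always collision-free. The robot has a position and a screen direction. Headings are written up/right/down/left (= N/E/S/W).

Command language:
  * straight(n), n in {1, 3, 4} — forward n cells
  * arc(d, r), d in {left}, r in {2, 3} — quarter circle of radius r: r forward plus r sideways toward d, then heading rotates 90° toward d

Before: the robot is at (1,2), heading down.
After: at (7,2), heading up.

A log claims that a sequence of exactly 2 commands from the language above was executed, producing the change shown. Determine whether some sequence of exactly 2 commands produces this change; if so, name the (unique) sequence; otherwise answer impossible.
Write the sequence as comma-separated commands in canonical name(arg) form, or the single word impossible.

arc(left, 3), arc(left, 3)

key: cell and facing (now N) both changed — the 2 commands mix motion and turning
from: at (1,2), heading down
step 1 (arc(left, 3)): at (4,-1), heading right
step 2 (arc(left, 3)): at (7,2), heading up
no other 2-command option fits: unique.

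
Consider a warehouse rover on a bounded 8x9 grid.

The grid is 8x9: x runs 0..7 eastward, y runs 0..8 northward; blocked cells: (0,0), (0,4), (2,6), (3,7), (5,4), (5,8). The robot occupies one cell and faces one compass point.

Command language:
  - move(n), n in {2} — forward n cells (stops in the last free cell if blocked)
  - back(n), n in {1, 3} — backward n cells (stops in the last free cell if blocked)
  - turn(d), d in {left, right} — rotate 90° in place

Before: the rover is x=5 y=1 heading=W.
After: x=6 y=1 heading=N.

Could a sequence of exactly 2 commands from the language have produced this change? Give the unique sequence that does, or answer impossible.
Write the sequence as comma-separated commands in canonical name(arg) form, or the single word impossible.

key: running turn(right) before back(1) would end elsewhere — order is forced
start: x=5 y=1 heading=W
[1] after back(1): x=6 y=1 heading=W
[2] after turn(right): x=6 y=1 heading=N
no rival 2-sequence matches.

back(1), turn(right)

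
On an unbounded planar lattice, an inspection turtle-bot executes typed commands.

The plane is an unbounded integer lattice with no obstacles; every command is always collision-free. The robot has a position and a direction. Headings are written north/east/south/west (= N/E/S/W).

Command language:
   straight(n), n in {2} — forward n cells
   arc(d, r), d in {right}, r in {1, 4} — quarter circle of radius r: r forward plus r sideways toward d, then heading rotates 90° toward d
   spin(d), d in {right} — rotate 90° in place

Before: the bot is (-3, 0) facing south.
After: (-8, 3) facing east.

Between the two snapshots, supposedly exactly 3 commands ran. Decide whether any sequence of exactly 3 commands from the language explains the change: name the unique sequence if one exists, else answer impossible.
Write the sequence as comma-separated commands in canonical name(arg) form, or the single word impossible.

arc(right, 1), arc(right, 4), spin(right)

key: order matters: swapping arc(right, 1) and spin(right) lands elsewhere
from: (-3, 0) facing south
[1] after arc(right, 1): (-4, -1) facing west
[2] after arc(right, 4): (-8, 3) facing north
[3] after spin(right): (-8, 3) facing east
no other 3-command option fits: unique.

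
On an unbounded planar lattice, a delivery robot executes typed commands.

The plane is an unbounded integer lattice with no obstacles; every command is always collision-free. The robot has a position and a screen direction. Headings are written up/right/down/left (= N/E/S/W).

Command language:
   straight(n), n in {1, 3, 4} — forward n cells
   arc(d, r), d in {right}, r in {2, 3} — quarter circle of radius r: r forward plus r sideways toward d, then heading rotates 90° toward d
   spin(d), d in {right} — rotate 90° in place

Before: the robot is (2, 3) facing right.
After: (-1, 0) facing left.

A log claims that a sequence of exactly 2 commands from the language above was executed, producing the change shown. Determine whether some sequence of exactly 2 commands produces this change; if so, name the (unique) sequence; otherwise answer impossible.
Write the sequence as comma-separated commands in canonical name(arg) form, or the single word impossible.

key: running arc(right, 3) before spin(right) would end elsewhere — order is forced
begin: (2, 3) facing right
[1] after spin(right): (2, 3) facing down
[2] after arc(right, 3): (-1, 0) facing left
no other 2-command option fits: unique.

spin(right), arc(right, 3)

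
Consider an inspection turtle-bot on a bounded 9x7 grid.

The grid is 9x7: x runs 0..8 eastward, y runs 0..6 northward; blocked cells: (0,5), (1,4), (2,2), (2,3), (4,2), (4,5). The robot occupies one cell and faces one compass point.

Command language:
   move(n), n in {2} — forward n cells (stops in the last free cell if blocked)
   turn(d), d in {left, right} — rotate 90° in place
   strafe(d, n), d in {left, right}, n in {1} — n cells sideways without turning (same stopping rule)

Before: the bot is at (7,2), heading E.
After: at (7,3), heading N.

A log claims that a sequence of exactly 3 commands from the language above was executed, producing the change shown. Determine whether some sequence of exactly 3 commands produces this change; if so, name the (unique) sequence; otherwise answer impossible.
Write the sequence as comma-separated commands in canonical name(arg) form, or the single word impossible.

key: cell and facing (now N) both changed — the 3 commands mix motion and turning
initial: at (7,2), heading E
1. strafe(right, 1) → at (7,1), heading E
2. turn(left) → at (7,1), heading N
3. move(2) → at (7,3), heading N
no other 3-command option fits: unique.

strafe(right, 1), turn(left), move(2)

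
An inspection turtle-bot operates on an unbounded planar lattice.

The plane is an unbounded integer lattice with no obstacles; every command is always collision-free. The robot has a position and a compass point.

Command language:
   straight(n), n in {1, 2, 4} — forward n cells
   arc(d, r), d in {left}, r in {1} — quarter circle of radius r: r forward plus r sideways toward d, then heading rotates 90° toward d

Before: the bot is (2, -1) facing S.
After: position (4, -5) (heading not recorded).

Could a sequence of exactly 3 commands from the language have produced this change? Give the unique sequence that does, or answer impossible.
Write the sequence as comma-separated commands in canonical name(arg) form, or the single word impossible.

straight(4), arc(left, 1), arc(left, 1)

key: order matters: swapping straight(4) and arc(left, 1) lands elsewhere
initial: (2, -1) facing S
1. straight(4) → (2, -5) facing S
2. arc(left, 1) → (3, -6) facing E
3. arc(left, 1) → (4, -5) facing N
no rival 3-sequence matches.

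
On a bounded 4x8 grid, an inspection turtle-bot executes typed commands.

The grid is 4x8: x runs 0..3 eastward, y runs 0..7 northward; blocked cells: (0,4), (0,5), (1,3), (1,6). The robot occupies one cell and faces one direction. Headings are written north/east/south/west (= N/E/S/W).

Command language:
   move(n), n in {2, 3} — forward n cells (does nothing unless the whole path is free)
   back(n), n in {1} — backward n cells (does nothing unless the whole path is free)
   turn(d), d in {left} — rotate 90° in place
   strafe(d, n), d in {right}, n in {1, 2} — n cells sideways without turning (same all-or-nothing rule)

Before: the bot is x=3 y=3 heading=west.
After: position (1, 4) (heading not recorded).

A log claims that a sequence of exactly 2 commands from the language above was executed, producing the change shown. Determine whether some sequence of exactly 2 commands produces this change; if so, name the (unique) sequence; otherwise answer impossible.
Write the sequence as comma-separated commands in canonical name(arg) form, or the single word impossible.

key: running move(2) before strafe(right, 1) would end elsewhere — order is forced
start: x=3 y=3 heading=west
step 1 (strafe(right, 1)): x=3 y=4 heading=west
step 2 (move(2)): x=1 y=4 heading=west
uniquely the one of 36 2-step routes that fits.

strafe(right, 1), move(2)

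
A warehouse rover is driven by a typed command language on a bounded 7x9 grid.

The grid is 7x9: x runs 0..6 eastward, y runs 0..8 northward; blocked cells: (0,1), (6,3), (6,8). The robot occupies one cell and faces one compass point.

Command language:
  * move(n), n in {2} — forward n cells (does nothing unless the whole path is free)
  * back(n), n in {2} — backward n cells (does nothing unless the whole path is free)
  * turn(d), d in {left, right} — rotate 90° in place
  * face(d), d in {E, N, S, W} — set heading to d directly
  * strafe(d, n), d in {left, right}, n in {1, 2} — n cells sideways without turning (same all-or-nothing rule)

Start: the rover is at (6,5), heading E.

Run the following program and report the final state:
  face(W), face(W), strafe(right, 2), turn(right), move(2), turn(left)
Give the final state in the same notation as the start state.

at (6,7), heading W

from: at (6,5), heading E
1. face(W) → at (6,5), heading W
2. face(W) → at (6,5), heading W
3. strafe(right, 2) → at (6,7), heading W
4. turn(right) → at (6,7), heading N
5. move(2) → at (6,7), heading N
6. turn(left) → at (6,7), heading W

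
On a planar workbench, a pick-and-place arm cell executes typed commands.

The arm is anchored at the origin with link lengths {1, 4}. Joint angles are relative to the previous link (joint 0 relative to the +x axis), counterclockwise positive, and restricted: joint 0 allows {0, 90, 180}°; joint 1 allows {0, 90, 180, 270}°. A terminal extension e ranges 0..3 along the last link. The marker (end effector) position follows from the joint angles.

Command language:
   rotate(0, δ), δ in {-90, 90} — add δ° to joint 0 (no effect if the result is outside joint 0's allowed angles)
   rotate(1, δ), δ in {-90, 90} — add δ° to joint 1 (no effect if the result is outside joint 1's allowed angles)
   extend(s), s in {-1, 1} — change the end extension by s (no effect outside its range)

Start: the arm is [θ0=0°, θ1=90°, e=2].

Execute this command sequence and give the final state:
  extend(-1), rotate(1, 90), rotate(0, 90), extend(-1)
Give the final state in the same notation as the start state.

[θ0=90°, θ1=180°, e=0]

begin: [θ0=0°, θ1=90°, e=2]
step 1 (extend(-1)): [θ0=0°, θ1=90°, e=1]
step 2 (rotate(1, 90)): [θ0=0°, θ1=180°, e=1]
step 3 (rotate(0, 90)): [θ0=90°, θ1=180°, e=1]
step 4 (extend(-1)): [θ0=90°, θ1=180°, e=0]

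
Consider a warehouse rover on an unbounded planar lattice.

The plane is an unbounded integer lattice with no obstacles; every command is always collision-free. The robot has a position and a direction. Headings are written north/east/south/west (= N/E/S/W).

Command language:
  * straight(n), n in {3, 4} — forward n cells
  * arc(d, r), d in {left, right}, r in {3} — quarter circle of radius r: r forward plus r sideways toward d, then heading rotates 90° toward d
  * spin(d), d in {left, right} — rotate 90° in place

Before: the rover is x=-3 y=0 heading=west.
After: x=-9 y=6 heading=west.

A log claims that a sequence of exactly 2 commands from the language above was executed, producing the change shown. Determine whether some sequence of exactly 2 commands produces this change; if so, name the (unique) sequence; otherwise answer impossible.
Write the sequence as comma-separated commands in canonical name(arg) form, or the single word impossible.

arc(right, 3), arc(left, 3)

key: heading stays W — rotations cancel among the 2 commands
t0: x=-3 y=0 heading=west
1. arc(right, 3) → x=-6 y=3 heading=north
2. arc(left, 3) → x=-9 y=6 heading=west
no other 2-command option fits: unique.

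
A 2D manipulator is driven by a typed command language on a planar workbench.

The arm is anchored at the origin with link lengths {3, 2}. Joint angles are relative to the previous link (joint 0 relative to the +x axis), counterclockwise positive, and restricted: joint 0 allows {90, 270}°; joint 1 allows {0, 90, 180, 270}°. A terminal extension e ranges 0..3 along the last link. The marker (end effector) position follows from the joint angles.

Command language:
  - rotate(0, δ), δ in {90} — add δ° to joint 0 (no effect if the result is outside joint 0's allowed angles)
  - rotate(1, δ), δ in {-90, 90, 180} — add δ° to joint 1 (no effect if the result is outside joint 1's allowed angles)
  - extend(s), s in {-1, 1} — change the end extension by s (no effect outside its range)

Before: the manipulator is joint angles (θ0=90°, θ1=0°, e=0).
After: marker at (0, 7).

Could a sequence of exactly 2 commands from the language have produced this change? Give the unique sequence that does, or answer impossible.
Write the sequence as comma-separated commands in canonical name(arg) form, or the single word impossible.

extend(1), extend(1)

t0: joint angles (θ0=90°, θ1=0°, e=0)
step 1 (extend(1)): joint angles (θ0=90°, θ1=0°, e=1)
step 2 (extend(1)): joint angles (θ0=90°, θ1=0°, e=2)
no other 2-command option fits: unique.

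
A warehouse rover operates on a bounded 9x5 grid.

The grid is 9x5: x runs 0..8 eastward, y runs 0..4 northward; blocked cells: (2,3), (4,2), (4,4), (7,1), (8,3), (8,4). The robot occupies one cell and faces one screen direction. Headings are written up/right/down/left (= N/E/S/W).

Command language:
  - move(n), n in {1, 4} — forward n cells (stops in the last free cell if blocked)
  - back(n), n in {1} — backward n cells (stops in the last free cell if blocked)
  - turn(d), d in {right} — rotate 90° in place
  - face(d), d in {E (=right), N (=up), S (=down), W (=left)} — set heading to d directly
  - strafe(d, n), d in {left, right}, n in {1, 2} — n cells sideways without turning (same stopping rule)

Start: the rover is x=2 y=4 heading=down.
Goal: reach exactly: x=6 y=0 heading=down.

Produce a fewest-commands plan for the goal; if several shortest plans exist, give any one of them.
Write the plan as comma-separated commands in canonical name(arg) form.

strafe(left, 2), move(4), strafe(left, 2), strafe(left, 1)

t0: x=2 y=4 heading=down
step 1 (strafe(left, 2)): x=3 y=4 heading=down
step 2 (move(4)): x=3 y=0 heading=down
step 3 (strafe(left, 2)): x=5 y=0 heading=down
step 4 (strafe(left, 1)): x=6 y=0 heading=down
no 3-step plan works, so 4 is optimal.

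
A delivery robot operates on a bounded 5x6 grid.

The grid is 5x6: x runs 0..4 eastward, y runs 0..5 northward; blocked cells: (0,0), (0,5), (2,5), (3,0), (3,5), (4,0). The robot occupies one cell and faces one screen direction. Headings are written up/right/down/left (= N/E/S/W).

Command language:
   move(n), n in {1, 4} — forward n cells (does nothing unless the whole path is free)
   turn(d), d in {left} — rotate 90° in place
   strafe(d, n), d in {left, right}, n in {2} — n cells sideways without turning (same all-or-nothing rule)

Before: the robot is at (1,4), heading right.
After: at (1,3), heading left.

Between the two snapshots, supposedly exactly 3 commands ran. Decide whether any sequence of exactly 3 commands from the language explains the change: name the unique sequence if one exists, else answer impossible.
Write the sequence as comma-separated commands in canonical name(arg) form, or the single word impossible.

impossible

checked all 3-command options: none fits.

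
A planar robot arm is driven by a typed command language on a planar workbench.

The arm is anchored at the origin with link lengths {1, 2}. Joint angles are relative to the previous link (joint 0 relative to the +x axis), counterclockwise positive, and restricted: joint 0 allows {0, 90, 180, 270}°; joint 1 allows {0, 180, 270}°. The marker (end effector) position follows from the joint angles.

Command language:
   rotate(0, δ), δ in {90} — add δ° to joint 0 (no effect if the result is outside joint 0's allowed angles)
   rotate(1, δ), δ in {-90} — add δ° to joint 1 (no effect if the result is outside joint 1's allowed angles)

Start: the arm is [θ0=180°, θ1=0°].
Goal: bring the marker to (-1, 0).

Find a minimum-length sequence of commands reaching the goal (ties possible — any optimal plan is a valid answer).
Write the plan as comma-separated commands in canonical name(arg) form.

start: [θ0=180°, θ1=0°]
[1] after rotate(1, -90): [θ0=180°, θ1=270°]
[2] after rotate(1, -90): [θ0=180°, θ1=180°]
[3] after rotate(0, 90): [θ0=270°, θ1=180°]
[4] after rotate(0, 90): [θ0=0°, θ1=180°]
no 3-step plan works, so 4 is optimal.

rotate(1, -90), rotate(1, -90), rotate(0, 90), rotate(0, 90)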